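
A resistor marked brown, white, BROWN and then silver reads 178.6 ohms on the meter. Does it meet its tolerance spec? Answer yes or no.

yes

Brown → 1 (first significant figure)
White → 9 (second significant figure)
Brown → ×10 multiplier
Silver → ±10% tolerance
19 × 10 = 190 Ω
Allowed range: 171 Ω to 209 Ω.
178.6 ohms lies inside that range.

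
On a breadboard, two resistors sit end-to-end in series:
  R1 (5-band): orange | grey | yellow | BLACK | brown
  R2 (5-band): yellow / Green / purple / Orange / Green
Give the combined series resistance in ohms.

457384 Ω

R1: orange, grey, yellow → 384; black ×1 → 384 Ω.
R2: yellow, green, violet → 457; orange ×10^3 → 457000 Ω.
Series: 384 + 457000 = 457384 Ω.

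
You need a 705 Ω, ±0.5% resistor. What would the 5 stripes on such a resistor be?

violet, black, green, black, green

705 Ω = 705 × 10^0.
7 → violet
0 → black
5 → green
Multiplier 10^0 → black.
±0.5% tolerance → green.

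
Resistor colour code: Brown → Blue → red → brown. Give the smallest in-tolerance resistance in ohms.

1584 Ω

Brown → 1 (first significant figure)
Blue → 6 (second significant figure)
Red → ×10^2 multiplier
Brown → ±1% tolerance
16 × 100 = 1600 Ω
Smallest = 1600 × (1 − 1/100) = 1584 Ω.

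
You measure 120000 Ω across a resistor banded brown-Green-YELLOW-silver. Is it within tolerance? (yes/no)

no

Brown → 1 (first significant figure)
Green → 5 (second significant figure)
Yellow → ×10^4 multiplier
Silver → ±10% tolerance
15 × 10000 = 150000 Ω
Allowed range: 135000 Ω to 165000 Ω.
120000 Ω lies outside that range.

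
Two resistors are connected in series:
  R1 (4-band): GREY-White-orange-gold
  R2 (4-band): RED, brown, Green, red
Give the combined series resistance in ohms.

2189000 Ω

R1: grey, white → 89; orange ×10^3 → 89000 Ω.
R2: red, brown → 21; green ×10^5 → 2100000 Ω.
Series: 89000 + 2100000 = 2189000 Ω.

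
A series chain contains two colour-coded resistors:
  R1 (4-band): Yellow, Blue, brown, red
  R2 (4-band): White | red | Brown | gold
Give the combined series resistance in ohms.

R1: yellow, blue → 46; brown ×10 → 460 Ω.
R2: white, red → 92; brown ×10 → 920 Ω.
Series: 460 + 920 = 1380 Ω.

1380 Ω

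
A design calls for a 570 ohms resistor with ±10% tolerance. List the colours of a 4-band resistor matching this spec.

green, violet, brown, silver

570 Ω = 57 × 10^1.
5 → green
7 → violet
Multiplier 10^1 → brown.
±10% tolerance → silver.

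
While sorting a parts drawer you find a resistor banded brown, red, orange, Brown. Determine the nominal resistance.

12000 Ω

Brown → 1 (first significant figure)
Red → 2 (second significant figure)
Orange → ×10^3 multiplier
12 × 1000 = 12000 Ω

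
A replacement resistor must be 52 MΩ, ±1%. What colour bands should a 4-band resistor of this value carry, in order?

green, red, blue, brown

52000000 Ω = 52 × 10^6.
5 → green
2 → red
Multiplier 10^6 → blue.
±1% tolerance → brown.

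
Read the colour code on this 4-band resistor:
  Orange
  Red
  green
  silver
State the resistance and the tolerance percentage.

Orange → 3 (first significant figure)
Red → 2 (second significant figure)
Green → ×10^5 multiplier
Silver → ±10% tolerance
32 × 100000 = 3200000 Ω

3200000 Ω ±10%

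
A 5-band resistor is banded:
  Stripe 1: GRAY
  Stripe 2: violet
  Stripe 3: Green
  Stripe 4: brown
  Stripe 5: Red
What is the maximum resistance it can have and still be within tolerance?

8925 Ω

Grey → 8 (first significant figure)
Violet → 7 (second significant figure)
Green → 5 (third significant figure)
Brown → ×10 multiplier
Red → ±2% tolerance
875 × 10 = 8750 Ω
Maximum = 8750 × (1 + 2/100) = 8925 Ω.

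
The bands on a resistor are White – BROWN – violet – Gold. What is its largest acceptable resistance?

955500000 Ω

White → 9 (first significant figure)
Brown → 1 (second significant figure)
Violet → ×10^7 multiplier
Gold → ±5% tolerance
91 × 10000000 = 910000000 Ω
Largest = 910000000 × (1 + 5/100) = 955500000 Ω.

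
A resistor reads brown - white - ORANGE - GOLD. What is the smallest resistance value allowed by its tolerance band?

18050 Ω

Brown → 1 (first significant figure)
White → 9 (second significant figure)
Orange → ×10^3 multiplier
Gold → ±5% tolerance
19 × 1000 = 19000 Ω
Smallest = 19000 × (1 − 5/100) = 18050 Ω.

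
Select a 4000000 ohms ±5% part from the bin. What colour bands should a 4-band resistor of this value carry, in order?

4000000 Ω = 40 × 10^5.
4 → yellow
0 → black
Multiplier 10^5 → green.
±5% tolerance → gold.

yellow, black, green, gold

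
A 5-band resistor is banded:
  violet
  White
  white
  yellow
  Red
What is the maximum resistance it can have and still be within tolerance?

Violet → 7 (first significant figure)
White → 9 (second significant figure)
White → 9 (third significant figure)
Yellow → ×10^4 multiplier
Red → ±2% tolerance
799 × 10000 = 7990000 Ω
Maximum = 7990000 × (1 + 2/100) = 8149800 Ω.

8149800 Ω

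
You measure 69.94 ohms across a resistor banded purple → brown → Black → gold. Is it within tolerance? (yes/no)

Violet → 7 (first significant figure)
Brown → 1 (second significant figure)
Black → ×1 multiplier
Gold → ±5% tolerance
71 × 1 = 71 Ω
Allowed range: 67.45 Ω to 74.55 Ω.
69.94 ohms lies inside that range.

yes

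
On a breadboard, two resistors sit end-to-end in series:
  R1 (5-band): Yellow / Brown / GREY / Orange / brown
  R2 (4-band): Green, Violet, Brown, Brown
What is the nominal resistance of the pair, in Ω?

418570 Ω

R1: yellow, brown, grey → 418; orange ×10^3 → 418000 Ω.
R2: green, violet → 57; brown ×10 → 570 Ω.
Series: 418000 + 570 = 418570 Ω.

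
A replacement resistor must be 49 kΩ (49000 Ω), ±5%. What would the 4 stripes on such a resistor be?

yellow, white, orange, gold

49000 Ω = 49 × 10^3.
4 → yellow
9 → white
Multiplier 10^3 → orange.
±5% tolerance → gold.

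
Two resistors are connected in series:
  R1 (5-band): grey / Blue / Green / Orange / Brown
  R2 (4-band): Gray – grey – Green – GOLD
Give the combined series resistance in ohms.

R1: grey, blue, green → 865; orange ×10^3 → 865000 Ω.
R2: grey, grey → 88; green ×10^5 → 8800000 Ω.
Series: 865000 + 8800000 = 9665000 Ω.

9665000 Ω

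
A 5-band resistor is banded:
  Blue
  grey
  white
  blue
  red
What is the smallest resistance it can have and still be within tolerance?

675220000 Ω

Blue → 6 (first significant figure)
Grey → 8 (second significant figure)
White → 9 (third significant figure)
Blue → ×10^6 multiplier
Red → ±2% tolerance
689 × 1000000 = 689000000 Ω
Smallest = 689000000 × (1 − 2/100) = 675220000 Ω.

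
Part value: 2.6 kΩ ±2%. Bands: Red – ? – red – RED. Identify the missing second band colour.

2600 Ω = 26 × 10^2.
The second band gives digit 6 of the significand, and 6 is blue.

blue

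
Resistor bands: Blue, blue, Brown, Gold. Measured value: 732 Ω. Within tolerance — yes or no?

Blue → 6 (first significant figure)
Blue → 6 (second significant figure)
Brown → ×10 multiplier
Gold → ±5% tolerance
66 × 10 = 660 Ω
Allowed range: 627 Ω to 693 Ω.
732 Ω lies outside that range.

no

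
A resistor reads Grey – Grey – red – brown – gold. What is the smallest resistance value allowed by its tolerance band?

Grey → 8 (first significant figure)
Grey → 8 (second significant figure)
Red → 2 (third significant figure)
Brown → ×10 multiplier
Gold → ±5% tolerance
882 × 10 = 8820 Ω
Smallest = 8820 × (1 − 5/100) = 8379 Ω.

8379 Ω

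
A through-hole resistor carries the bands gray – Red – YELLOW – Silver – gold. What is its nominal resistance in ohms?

8.24 Ω

Grey → 8 (first significant figure)
Red → 2 (second significant figure)
Yellow → 4 (third significant figure)
Silver → ×0.01 multiplier
824 × 0.01 = 8.24 Ω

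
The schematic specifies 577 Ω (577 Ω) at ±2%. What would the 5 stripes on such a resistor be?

green, violet, violet, black, red

577 Ω = 577 × 10^0.
5 → green
7 → violet
7 → violet
Multiplier 10^0 → black.
±2% tolerance → red.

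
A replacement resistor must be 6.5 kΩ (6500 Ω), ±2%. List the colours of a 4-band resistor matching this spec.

blue, green, red, red

6500 Ω = 65 × 10^2.
6 → blue
5 → green
Multiplier 10^2 → red.
±2% tolerance → red.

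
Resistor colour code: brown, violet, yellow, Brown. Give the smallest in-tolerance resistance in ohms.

Brown → 1 (first significant figure)
Violet → 7 (second significant figure)
Yellow → ×10^4 multiplier
Brown → ±1% tolerance
17 × 10000 = 170000 Ω
Smallest = 170000 × (1 − 1/100) = 168300 Ω.

168300 Ω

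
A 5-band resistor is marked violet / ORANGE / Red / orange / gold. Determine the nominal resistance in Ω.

732000 Ω

Violet → 7 (first significant figure)
Orange → 3 (second significant figure)
Red → 2 (third significant figure)
Orange → ×10^3 multiplier
732 × 1000 = 732000 Ω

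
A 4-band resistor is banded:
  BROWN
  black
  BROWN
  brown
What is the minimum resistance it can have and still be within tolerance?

99 Ω

Brown → 1 (first significant figure)
Black → 0 (second significant figure)
Brown → ×10 multiplier
Brown → ±1% tolerance
10 × 10 = 100 Ω
Minimum = 100 × (1 − 1/100) = 99 Ω.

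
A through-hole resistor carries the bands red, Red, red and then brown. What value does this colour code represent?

Red → 2 (first significant figure)
Red → 2 (second significant figure)
Red → ×10^2 multiplier
22 × 100 = 2200 Ω

2200 Ω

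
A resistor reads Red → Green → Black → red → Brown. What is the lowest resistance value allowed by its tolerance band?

Red → 2 (first significant figure)
Green → 5 (second significant figure)
Black → 0 (third significant figure)
Red → ×10^2 multiplier
Brown → ±1% tolerance
250 × 100 = 25000 Ω
Lowest = 25000 × (1 − 1/100) = 24750 Ω.

24750 Ω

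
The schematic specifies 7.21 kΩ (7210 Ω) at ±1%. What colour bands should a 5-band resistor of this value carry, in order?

7210 Ω = 721 × 10^1.
7 → violet
2 → red
1 → brown
Multiplier 10^1 → brown.
±1% tolerance → brown.

violet, red, brown, brown, brown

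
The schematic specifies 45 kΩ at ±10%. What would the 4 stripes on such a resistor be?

yellow, green, orange, silver

45000 Ω = 45 × 10^3.
4 → yellow
5 → green
Multiplier 10^3 → orange.
±10% tolerance → silver.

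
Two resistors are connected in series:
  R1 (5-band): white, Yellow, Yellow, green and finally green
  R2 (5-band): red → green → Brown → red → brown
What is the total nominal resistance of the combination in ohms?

94425100 Ω

R1: white, yellow, yellow → 944; green ×10^5 → 94400000 Ω.
R2: red, green, brown → 251; red ×10^2 → 25100 Ω.
Series: 94400000 + 25100 = 94425100 Ω.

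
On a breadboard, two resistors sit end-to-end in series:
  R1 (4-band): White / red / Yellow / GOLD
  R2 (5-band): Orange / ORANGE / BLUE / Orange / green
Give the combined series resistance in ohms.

R1: white, red → 92; yellow ×10^4 → 920000 Ω.
R2: orange, orange, blue → 336; orange ×10^3 → 336000 Ω.
Series: 920000 + 336000 = 1256000 Ω.

1256000 Ω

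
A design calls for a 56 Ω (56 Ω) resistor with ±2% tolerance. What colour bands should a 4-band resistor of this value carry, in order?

green, blue, black, red

56 Ω = 56 × 10^0.
5 → green
6 → blue
Multiplier 10^0 → black.
±2% tolerance → red.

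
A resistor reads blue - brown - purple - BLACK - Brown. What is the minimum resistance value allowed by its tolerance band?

610.83 Ω

Blue → 6 (first significant figure)
Brown → 1 (second significant figure)
Violet → 7 (third significant figure)
Black → ×1 multiplier
Brown → ±1% tolerance
617 × 1 = 617 Ω
Minimum = 617 × (1 − 1/100) = 610.83 Ω.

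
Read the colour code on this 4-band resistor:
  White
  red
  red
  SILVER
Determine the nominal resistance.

9200 Ω

White → 9 (first significant figure)
Red → 2 (second significant figure)
Red → ×10^2 multiplier
92 × 100 = 9200 Ω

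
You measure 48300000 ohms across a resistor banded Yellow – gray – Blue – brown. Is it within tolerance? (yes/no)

Yellow → 4 (first significant figure)
Grey → 8 (second significant figure)
Blue → ×10^6 multiplier
Brown → ±1% tolerance
48 × 1000000 = 48000000 Ω
Allowed range: 47520000 Ω to 48480000 Ω.
48300000 ohms lies inside that range.

yes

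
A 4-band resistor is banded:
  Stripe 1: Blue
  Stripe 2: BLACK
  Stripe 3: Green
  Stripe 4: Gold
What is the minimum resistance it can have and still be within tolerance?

Blue → 6 (first significant figure)
Black → 0 (second significant figure)
Green → ×10^5 multiplier
Gold → ±5% tolerance
60 × 100000 = 6000000 Ω
Minimum = 6000000 × (1 − 5/100) = 5700000 Ω.

5700000 Ω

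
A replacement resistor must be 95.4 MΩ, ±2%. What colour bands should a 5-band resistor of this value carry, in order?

white, green, yellow, green, red

95400000 Ω = 954 × 10^5.
9 → white
5 → green
4 → yellow
Multiplier 10^5 → green.
±2% tolerance → red.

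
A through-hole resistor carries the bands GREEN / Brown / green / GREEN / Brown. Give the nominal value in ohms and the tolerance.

Green → 5 (first significant figure)
Brown → 1 (second significant figure)
Green → 5 (third significant figure)
Green → ×10^5 multiplier
Brown → ±1% tolerance
515 × 100000 = 51500000 Ω

51500000 Ω ±1%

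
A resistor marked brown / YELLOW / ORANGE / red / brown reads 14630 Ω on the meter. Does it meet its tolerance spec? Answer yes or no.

no

Brown → 1 (first significant figure)
Yellow → 4 (second significant figure)
Orange → 3 (third significant figure)
Red → ×10^2 multiplier
Brown → ±1% tolerance
143 × 100 = 14300 Ω
Allowed range: 14157 Ω to 14443 Ω.
14630 Ω lies outside that range.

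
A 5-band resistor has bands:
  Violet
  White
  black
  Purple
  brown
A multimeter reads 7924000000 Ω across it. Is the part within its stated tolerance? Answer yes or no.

yes

Violet → 7 (first significant figure)
White → 9 (second significant figure)
Black → 0 (third significant figure)
Violet → ×10^7 multiplier
Brown → ±1% tolerance
790 × 10000000 = 7900000000 Ω
Allowed range: 7821000000 Ω to 7979000000 Ω.
7924000000 Ω lies inside that range.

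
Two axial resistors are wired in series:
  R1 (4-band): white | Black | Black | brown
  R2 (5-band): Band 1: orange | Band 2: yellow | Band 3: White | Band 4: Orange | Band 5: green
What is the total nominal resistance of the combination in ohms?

R1: white, black → 90; black ×1 → 90 Ω.
R2: orange, yellow, white → 349; orange ×10^3 → 349000 Ω.
Series: 90 + 349000 = 349090 Ω.

349090 Ω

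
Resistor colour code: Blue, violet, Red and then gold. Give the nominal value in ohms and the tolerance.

6700 Ω ±5%

Blue → 6 (first significant figure)
Violet → 7 (second significant figure)
Red → ×10^2 multiplier
Gold → ±5% tolerance
67 × 100 = 6700 Ω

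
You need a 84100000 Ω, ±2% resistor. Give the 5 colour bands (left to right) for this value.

grey, yellow, brown, green, red

84100000 Ω = 841 × 10^5.
8 → grey
4 → yellow
1 → brown
Multiplier 10^5 → green.
±2% tolerance → red.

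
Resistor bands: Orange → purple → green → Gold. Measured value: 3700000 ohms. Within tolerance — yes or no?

yes

Orange → 3 (first significant figure)
Violet → 7 (second significant figure)
Green → ×10^5 multiplier
Gold → ±5% tolerance
37 × 100000 = 3700000 Ω
Allowed range: 3515000 Ω to 3885000 Ω.
3700000 ohms lies inside that range.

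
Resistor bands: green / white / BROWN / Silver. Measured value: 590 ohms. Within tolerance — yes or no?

Green → 5 (first significant figure)
White → 9 (second significant figure)
Brown → ×10 multiplier
Silver → ±10% tolerance
59 × 10 = 590 Ω
Allowed range: 531 Ω to 649 Ω.
590 ohms lies inside that range.

yes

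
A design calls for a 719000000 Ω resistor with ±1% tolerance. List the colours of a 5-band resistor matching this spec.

719000000 Ω = 719 × 10^6.
7 → violet
1 → brown
9 → white
Multiplier 10^6 → blue.
±1% tolerance → brown.

violet, brown, white, blue, brown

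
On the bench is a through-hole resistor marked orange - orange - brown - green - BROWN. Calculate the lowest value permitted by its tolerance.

Orange → 3 (first significant figure)
Orange → 3 (second significant figure)
Brown → 1 (third significant figure)
Green → ×10^5 multiplier
Brown → ±1% tolerance
331 × 100000 = 33100000 Ω
Lowest = 33100000 × (1 − 1/100) = 32769000 Ω.

32769000 Ω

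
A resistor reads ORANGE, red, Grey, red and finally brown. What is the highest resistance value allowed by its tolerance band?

Orange → 3 (first significant figure)
Red → 2 (second significant figure)
Grey → 8 (third significant figure)
Red → ×10^2 multiplier
Brown → ±1% tolerance
328 × 100 = 32800 Ω
Highest = 32800 × (1 + 1/100) = 33128 Ω.

33128 Ω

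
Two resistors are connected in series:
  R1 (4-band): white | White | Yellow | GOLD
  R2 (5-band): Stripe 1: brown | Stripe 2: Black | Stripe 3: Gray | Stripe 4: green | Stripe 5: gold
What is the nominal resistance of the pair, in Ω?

R1: white, white → 99; yellow ×10^4 → 990000 Ω.
R2: brown, black, grey → 108; green ×10^5 → 10800000 Ω.
Series: 990000 + 10800000 = 11790000 Ω.

11790000 Ω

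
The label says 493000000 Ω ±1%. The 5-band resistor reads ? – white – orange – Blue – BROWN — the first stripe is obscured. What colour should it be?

yellow

493000000 Ω = 493 × 10^6.
The first band gives digit 4 of the significand, and 4 is yellow.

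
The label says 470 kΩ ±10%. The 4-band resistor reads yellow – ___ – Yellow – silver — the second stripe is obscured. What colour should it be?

470000 Ω = 47 × 10^4.
The second band gives digit 7 of the significand, and 7 is violet.

violet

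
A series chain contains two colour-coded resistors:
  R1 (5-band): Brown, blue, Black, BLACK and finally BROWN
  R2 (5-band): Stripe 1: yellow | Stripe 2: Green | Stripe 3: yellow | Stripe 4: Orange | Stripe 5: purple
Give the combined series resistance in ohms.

R1: brown, blue, black → 160; black ×1 → 160 Ω.
R2: yellow, green, yellow → 454; orange ×10^3 → 454000 Ω.
Series: 160 + 454000 = 454160 Ω.

454160 Ω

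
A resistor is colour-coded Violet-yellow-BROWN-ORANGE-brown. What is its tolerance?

The last band, brown, is the tolerance band.
Brown corresponds to ±1%.

±1%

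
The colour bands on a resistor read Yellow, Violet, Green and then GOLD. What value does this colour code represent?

4700000 Ω

Yellow → 4 (first significant figure)
Violet → 7 (second significant figure)
Green → ×10^5 multiplier
47 × 100000 = 4700000 Ω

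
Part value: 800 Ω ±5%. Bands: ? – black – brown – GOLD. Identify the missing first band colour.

800 Ω = 80 × 10^1.
The first band gives digit 8 of the significand, and 8 is grey.

grey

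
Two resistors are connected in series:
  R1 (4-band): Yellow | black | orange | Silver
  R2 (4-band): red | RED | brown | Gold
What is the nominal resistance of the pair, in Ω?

R1: yellow, black → 40; orange ×10^3 → 40000 Ω.
R2: red, red → 22; brown ×10 → 220 Ω.
Series: 40000 + 220 = 40220 Ω.

40220 Ω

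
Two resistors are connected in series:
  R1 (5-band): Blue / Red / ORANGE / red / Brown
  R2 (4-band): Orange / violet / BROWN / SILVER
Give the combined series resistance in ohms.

62670 Ω

R1: blue, red, orange → 623; red ×10^2 → 62300 Ω.
R2: orange, violet → 37; brown ×10 → 370 Ω.
Series: 62300 + 370 = 62670 Ω.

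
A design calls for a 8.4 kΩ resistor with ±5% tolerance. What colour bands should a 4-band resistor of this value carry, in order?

grey, yellow, red, gold

8400 Ω = 84 × 10^2.
8 → grey
4 → yellow
Multiplier 10^2 → red.
±5% tolerance → gold.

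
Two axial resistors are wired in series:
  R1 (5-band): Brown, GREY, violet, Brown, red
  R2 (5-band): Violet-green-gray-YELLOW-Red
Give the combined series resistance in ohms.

7581870 Ω

R1: brown, grey, violet → 187; brown ×10 → 1870 Ω.
R2: violet, green, grey → 758; yellow ×10^4 → 7580000 Ω.
Series: 1870 + 7580000 = 7581870 Ω.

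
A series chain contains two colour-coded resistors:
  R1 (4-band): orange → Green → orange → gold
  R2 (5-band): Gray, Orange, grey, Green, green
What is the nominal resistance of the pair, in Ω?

R1: orange, green → 35; orange ×10^3 → 35000 Ω.
R2: grey, orange, grey → 838; green ×10^5 → 83800000 Ω.
Series: 35000 + 83800000 = 83835000 Ω.

83835000 Ω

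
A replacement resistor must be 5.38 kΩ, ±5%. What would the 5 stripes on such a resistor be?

5380 Ω = 538 × 10^1.
5 → green
3 → orange
8 → grey
Multiplier 10^1 → brown.
±5% tolerance → gold.

green, orange, grey, brown, gold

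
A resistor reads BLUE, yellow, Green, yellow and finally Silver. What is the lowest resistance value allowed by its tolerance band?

Blue → 6 (first significant figure)
Yellow → 4 (second significant figure)
Green → 5 (third significant figure)
Yellow → ×10^4 multiplier
Silver → ±10% tolerance
645 × 10000 = 6450000 Ω
Lowest = 6450000 × (1 − 10/100) = 5805000 Ω.

5805000 Ω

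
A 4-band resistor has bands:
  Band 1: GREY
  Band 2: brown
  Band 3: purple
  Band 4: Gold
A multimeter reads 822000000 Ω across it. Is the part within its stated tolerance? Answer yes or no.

Grey → 8 (first significant figure)
Brown → 1 (second significant figure)
Violet → ×10^7 multiplier
Gold → ±5% tolerance
81 × 10000000 = 810000000 Ω
Allowed range: 769500000 Ω to 850500000 Ω.
822000000 Ω lies inside that range.

yes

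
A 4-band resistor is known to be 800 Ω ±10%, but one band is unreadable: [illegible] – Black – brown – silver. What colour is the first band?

800 Ω = 80 × 10^1.
The first band gives digit 8 of the significand, and 8 is grey.

grey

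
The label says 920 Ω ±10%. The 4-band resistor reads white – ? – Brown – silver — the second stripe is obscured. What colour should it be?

920 Ω = 92 × 10^1.
The second band gives digit 2 of the significand, and 2 is red.

red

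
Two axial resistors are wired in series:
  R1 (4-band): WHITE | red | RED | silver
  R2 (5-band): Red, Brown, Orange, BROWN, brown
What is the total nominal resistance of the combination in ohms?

R1: white, red → 92; red ×10^2 → 9200 Ω.
R2: red, brown, orange → 213; brown ×10 → 2130 Ω.
Series: 9200 + 2130 = 11330 Ω.

11330 Ω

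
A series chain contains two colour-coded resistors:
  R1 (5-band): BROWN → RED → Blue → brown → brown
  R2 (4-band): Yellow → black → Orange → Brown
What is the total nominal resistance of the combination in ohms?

R1: brown, red, blue → 126; brown ×10 → 1260 Ω.
R2: yellow, black → 40; orange ×10^3 → 40000 Ω.
Series: 1260 + 40000 = 41260 Ω.

41260 Ω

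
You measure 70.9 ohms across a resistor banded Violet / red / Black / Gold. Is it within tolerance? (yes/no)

yes

Violet → 7 (first significant figure)
Red → 2 (second significant figure)
Black → ×1 multiplier
Gold → ±5% tolerance
72 × 1 = 72 Ω
Allowed range: 68.4 Ω to 75.6 Ω.
70.9 ohms lies inside that range.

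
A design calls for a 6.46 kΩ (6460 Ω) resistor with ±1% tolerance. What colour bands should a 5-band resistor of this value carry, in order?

6460 Ω = 646 × 10^1.
6 → blue
4 → yellow
6 → blue
Multiplier 10^1 → brown.
±1% tolerance → brown.

blue, yellow, blue, brown, brown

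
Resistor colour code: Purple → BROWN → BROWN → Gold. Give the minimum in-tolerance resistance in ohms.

Violet → 7 (first significant figure)
Brown → 1 (second significant figure)
Brown → ×10 multiplier
Gold → ±5% tolerance
71 × 10 = 710 Ω
Minimum = 710 × (1 − 5/100) = 674.5 Ω.

674.5 Ω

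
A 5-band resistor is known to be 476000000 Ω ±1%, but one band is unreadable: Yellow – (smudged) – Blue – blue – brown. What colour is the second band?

476000000 Ω = 476 × 10^6.
The second band gives digit 7 of the significand, and 7 is violet.

violet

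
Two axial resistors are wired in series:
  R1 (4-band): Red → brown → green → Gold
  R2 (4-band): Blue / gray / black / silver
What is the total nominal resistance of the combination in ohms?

2100068 Ω

R1: red, brown → 21; green ×10^5 → 2100000 Ω.
R2: blue, grey → 68; black ×1 → 68 Ω.
Series: 2100000 + 68 = 2100068 Ω.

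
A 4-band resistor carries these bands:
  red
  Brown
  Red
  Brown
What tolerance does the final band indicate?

The last band, brown, is the tolerance band.
Brown corresponds to ±1%.

±1%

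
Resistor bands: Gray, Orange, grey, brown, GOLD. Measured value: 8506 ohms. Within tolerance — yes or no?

yes

Grey → 8 (first significant figure)
Orange → 3 (second significant figure)
Grey → 8 (third significant figure)
Brown → ×10 multiplier
Gold → ±5% tolerance
838 × 10 = 8380 Ω
Allowed range: 7961 Ω to 8799 Ω.
8506 ohms lies inside that range.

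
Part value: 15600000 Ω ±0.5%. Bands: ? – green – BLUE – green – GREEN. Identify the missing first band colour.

brown

15600000 Ω = 156 × 10^5.
The first band gives digit 1 of the significand, and 1 is brown.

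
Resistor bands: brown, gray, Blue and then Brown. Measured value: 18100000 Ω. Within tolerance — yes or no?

Brown → 1 (first significant figure)
Grey → 8 (second significant figure)
Blue → ×10^6 multiplier
Brown → ±1% tolerance
18 × 1000000 = 18000000 Ω
Allowed range: 17820000 Ω to 18180000 Ω.
18100000 Ω lies inside that range.

yes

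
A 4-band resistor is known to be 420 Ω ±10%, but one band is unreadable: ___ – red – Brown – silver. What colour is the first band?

yellow

420 Ω = 42 × 10^1.
The first band gives digit 4 of the significand, and 4 is yellow.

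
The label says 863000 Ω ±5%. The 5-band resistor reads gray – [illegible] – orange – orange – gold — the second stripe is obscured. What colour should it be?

blue

863000 Ω = 863 × 10^3.
The second band gives digit 6 of the significand, and 6 is blue.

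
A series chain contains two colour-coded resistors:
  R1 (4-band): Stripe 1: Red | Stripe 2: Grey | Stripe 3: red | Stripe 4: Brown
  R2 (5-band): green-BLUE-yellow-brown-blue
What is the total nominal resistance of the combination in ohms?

8440 Ω

R1: red, grey → 28; red ×10^2 → 2800 Ω.
R2: green, blue, yellow → 564; brown ×10 → 5640 Ω.
Series: 2800 + 5640 = 8440 Ω.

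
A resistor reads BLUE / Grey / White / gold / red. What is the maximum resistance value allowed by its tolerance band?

Blue → 6 (first significant figure)
Grey → 8 (second significant figure)
White → 9 (third significant figure)
Gold → ×0.1 multiplier
Red → ±2% tolerance
689 × 0.1 = 68.9 Ω
Maximum = 68.9 × (1 + 2/100) = 70.278 Ω.

70.278 Ω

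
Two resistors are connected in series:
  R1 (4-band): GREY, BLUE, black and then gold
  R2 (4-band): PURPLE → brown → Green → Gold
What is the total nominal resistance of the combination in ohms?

R1: grey, blue → 86; black ×1 → 86 Ω.
R2: violet, brown → 71; green ×10^5 → 7100000 Ω.
Series: 86 + 7100000 = 7100086 Ω.

7100086 Ω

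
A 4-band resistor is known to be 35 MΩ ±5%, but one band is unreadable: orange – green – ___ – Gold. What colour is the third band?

blue

35000000 Ω = 35 × 10^6.
The third band is the multiplier, 10^6, which is blue.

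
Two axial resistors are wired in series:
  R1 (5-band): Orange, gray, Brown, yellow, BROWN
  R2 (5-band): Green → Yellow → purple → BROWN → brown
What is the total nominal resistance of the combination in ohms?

R1: orange, grey, brown → 381; yellow ×10^4 → 3810000 Ω.
R2: green, yellow, violet → 547; brown ×10 → 5470 Ω.
Series: 3810000 + 5470 = 3815470 Ω.

3815470 Ω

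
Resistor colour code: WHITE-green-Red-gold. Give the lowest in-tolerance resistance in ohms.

9025 Ω

White → 9 (first significant figure)
Green → 5 (second significant figure)
Red → ×10^2 multiplier
Gold → ±5% tolerance
95 × 100 = 9500 Ω
Lowest = 9500 × (1 − 5/100) = 9025 Ω.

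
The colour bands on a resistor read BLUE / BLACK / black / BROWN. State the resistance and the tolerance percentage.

60 Ω ±1%

Blue → 6 (first significant figure)
Black → 0 (second significant figure)
Black → ×1 multiplier
Brown → ±1% tolerance
60 × 1 = 60 Ω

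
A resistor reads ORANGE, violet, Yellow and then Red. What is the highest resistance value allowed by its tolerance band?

377400 Ω

Orange → 3 (first significant figure)
Violet → 7 (second significant figure)
Yellow → ×10^4 multiplier
Red → ±2% tolerance
37 × 10000 = 370000 Ω
Highest = 370000 × (1 + 2/100) = 377400 Ω.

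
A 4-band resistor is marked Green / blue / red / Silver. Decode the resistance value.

Green → 5 (first significant figure)
Blue → 6 (second significant figure)
Red → ×10^2 multiplier
56 × 100 = 5600 Ω

5600 Ω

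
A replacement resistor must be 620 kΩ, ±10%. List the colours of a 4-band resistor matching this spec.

blue, red, yellow, silver

620000 Ω = 62 × 10^4.
6 → blue
2 → red
Multiplier 10^4 → yellow.
±10% tolerance → silver.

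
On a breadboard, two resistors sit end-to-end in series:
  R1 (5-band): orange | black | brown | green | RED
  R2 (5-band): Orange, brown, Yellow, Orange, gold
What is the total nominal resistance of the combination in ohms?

30414000 Ω

R1: orange, black, brown → 301; green ×10^5 → 30100000 Ω.
R2: orange, brown, yellow → 314; orange ×10^3 → 314000 Ω.
Series: 30100000 + 314000 = 30414000 Ω.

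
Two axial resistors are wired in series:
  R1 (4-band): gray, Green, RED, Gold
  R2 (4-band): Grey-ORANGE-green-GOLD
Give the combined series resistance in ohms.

R1: grey, green → 85; red ×10^2 → 8500 Ω.
R2: grey, orange → 83; green ×10^5 → 8300000 Ω.
Series: 8500 + 8300000 = 8308500 Ω.

8308500 Ω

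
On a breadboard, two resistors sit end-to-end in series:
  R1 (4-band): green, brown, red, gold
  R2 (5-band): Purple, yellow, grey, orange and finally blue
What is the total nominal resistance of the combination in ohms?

753100 Ω

R1: green, brown → 51; red ×10^2 → 5100 Ω.
R2: violet, yellow, grey → 748; orange ×10^3 → 748000 Ω.
Series: 5100 + 748000 = 753100 Ω.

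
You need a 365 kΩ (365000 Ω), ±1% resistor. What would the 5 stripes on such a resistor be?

orange, blue, green, orange, brown

365000 Ω = 365 × 10^3.
3 → orange
6 → blue
5 → green
Multiplier 10^3 → orange.
±1% tolerance → brown.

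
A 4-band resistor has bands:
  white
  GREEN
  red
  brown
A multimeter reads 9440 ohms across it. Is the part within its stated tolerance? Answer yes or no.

yes

White → 9 (first significant figure)
Green → 5 (second significant figure)
Red → ×10^2 multiplier
Brown → ±1% tolerance
95 × 100 = 9500 Ω
Allowed range: 9405 Ω to 9595 Ω.
9440 ohms lies inside that range.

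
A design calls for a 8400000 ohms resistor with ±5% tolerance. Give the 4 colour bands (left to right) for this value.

8400000 Ω = 84 × 10^5.
8 → grey
4 → yellow
Multiplier 10^5 → green.
±5% tolerance → gold.

grey, yellow, green, gold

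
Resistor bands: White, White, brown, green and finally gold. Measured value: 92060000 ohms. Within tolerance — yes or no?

White → 9 (first significant figure)
White → 9 (second significant figure)
Brown → 1 (third significant figure)
Green → ×10^5 multiplier
Gold → ±5% tolerance
991 × 100000 = 99100000 Ω
Allowed range: 94145000 Ω to 104055000 Ω.
92060000 ohms lies outside that range.

no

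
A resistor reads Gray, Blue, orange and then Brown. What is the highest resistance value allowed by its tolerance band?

Grey → 8 (first significant figure)
Blue → 6 (second significant figure)
Orange → ×10^3 multiplier
Brown → ±1% tolerance
86 × 1000 = 86000 Ω
Highest = 86000 × (1 + 1/100) = 86860 Ω.

86860 Ω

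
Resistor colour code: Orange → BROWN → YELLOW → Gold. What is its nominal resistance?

Orange → 3 (first significant figure)
Brown → 1 (second significant figure)
Yellow → ×10^4 multiplier
31 × 10000 = 310000 Ω

310000 Ω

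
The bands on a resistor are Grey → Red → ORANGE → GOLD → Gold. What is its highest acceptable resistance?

86.415 Ω

Grey → 8 (first significant figure)
Red → 2 (second significant figure)
Orange → 3 (third significant figure)
Gold → ×0.1 multiplier
Gold → ±5% tolerance
823 × 0.1 = 82.3 Ω
Highest = 82.3 × (1 + 5/100) = 86.415 Ω.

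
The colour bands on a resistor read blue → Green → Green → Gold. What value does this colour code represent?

Blue → 6 (first significant figure)
Green → 5 (second significant figure)
Green → ×10^5 multiplier
65 × 100000 = 6500000 Ω

6500000 Ω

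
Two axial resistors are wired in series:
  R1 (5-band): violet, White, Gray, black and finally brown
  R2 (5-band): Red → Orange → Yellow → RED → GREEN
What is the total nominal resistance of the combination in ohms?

24198 Ω

R1: violet, white, grey → 798; black ×1 → 798 Ω.
R2: red, orange, yellow → 234; red ×10^2 → 23400 Ω.
Series: 798 + 23400 = 24198 Ω.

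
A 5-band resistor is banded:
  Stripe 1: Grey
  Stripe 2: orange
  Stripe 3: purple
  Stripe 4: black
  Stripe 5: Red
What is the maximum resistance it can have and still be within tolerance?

Grey → 8 (first significant figure)
Orange → 3 (second significant figure)
Violet → 7 (third significant figure)
Black → ×1 multiplier
Red → ±2% tolerance
837 × 1 = 837 Ω
Maximum = 837 × (1 + 2/100) = 853.74 Ω.

853.74 Ω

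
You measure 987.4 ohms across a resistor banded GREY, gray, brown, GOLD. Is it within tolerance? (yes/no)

no

Grey → 8 (first significant figure)
Grey → 8 (second significant figure)
Brown → ×10 multiplier
Gold → ±5% tolerance
88 × 10 = 880 Ω
Allowed range: 836 Ω to 924 Ω.
987.4 ohms lies outside that range.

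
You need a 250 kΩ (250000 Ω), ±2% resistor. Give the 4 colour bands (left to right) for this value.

250000 Ω = 25 × 10^4.
2 → red
5 → green
Multiplier 10^4 → yellow.
±2% tolerance → red.

red, green, yellow, red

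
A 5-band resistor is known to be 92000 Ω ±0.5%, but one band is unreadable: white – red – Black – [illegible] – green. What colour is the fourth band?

92000 Ω = 920 × 10^2.
The fourth band is the multiplier, 10^2, which is red.

red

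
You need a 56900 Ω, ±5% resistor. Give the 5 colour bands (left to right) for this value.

green, blue, white, red, gold

56900 Ω = 569 × 10^2.
5 → green
6 → blue
9 → white
Multiplier 10^2 → red.
±5% tolerance → gold.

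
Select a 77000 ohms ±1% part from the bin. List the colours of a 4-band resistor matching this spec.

violet, violet, orange, brown

77000 Ω = 77 × 10^3.
7 → violet
7 → violet
Multiplier 10^3 → orange.
±1% tolerance → brown.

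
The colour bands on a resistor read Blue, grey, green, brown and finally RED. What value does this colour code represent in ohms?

Blue → 6 (first significant figure)
Grey → 8 (second significant figure)
Green → 5 (third significant figure)
Brown → ×10 multiplier
685 × 10 = 6850 Ω

6850 Ω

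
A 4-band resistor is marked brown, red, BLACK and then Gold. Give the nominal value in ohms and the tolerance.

12 Ω ±5%

Brown → 1 (first significant figure)
Red → 2 (second significant figure)
Black → ×1 multiplier
Gold → ±5% tolerance
12 × 1 = 12 Ω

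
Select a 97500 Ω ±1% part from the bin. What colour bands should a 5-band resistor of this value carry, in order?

97500 Ω = 975 × 10^2.
9 → white
7 → violet
5 → green
Multiplier 10^2 → red.
±1% tolerance → brown.

white, violet, green, red, brown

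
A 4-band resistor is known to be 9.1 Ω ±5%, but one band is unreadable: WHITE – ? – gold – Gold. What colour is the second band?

brown

9.1 Ω = 91 × 10^-1.
The second band gives digit 1 of the significand, and 1 is brown.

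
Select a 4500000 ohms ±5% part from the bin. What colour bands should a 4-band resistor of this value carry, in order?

4500000 Ω = 45 × 10^5.
4 → yellow
5 → green
Multiplier 10^5 → green.
±5% tolerance → gold.

yellow, green, green, gold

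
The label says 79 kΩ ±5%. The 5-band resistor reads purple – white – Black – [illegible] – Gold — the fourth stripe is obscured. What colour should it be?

red

79000 Ω = 790 × 10^2.
The fourth band is the multiplier, 10^2, which is red.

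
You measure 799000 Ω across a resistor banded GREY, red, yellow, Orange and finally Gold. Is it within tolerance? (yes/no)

yes

Grey → 8 (first significant figure)
Red → 2 (second significant figure)
Yellow → 4 (third significant figure)
Orange → ×10^3 multiplier
Gold → ±5% tolerance
824 × 1000 = 824000 Ω
Allowed range: 782800 Ω to 865200 Ω.
799000 Ω lies inside that range.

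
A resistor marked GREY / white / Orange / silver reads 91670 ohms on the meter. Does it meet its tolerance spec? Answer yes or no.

Grey → 8 (first significant figure)
White → 9 (second significant figure)
Orange → ×10^3 multiplier
Silver → ±10% tolerance
89 × 1000 = 89000 Ω
Allowed range: 80100 Ω to 97900 Ω.
91670 ohms lies inside that range.

yes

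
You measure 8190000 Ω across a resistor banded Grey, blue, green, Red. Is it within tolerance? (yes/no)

no

Grey → 8 (first significant figure)
Blue → 6 (second significant figure)
Green → ×10^5 multiplier
Red → ±2% tolerance
86 × 100000 = 8600000 Ω
Allowed range: 8428000 Ω to 8772000 Ω.
8190000 Ω lies outside that range.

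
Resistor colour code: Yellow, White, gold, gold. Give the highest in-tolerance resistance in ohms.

Yellow → 4 (first significant figure)
White → 9 (second significant figure)
Gold → ×0.1 multiplier
Gold → ±5% tolerance
49 × 0.1 = 4.9 Ω
Highest = 4.9 × (1 + 5/100) = 5.145 Ω.

5.145 Ω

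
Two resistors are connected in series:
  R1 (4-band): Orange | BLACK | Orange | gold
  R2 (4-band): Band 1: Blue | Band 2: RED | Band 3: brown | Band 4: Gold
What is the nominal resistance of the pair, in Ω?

30620 Ω

R1: orange, black → 30; orange ×10^3 → 30000 Ω.
R2: blue, red → 62; brown ×10 → 620 Ω.
Series: 30000 + 620 = 30620 Ω.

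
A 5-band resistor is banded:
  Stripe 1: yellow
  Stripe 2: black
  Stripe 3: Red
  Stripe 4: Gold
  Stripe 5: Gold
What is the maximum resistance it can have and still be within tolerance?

Yellow → 4 (first significant figure)
Black → 0 (second significant figure)
Red → 2 (third significant figure)
Gold → ×0.1 multiplier
Gold → ±5% tolerance
402 × 0.1 = 40.2 Ω
Maximum = 40.2 × (1 + 5/100) = 42.21 Ω.

42.21 Ω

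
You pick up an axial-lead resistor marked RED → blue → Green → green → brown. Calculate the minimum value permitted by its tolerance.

26235000 Ω

Red → 2 (first significant figure)
Blue → 6 (second significant figure)
Green → 5 (third significant figure)
Green → ×10^5 multiplier
Brown → ±1% tolerance
265 × 100000 = 26500000 Ω
Minimum = 26500000 × (1 − 1/100) = 26235000 Ω.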